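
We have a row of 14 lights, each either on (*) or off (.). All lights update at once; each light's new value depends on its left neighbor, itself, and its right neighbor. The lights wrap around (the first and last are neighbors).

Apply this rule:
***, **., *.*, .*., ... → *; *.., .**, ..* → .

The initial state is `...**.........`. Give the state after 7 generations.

******...**.**

generation 1: **..*.********
generation 2: **..**.*******
generation 3: **...**.******
generation 4: **.*..**.*****
generation 5: ****...**.****
generation 6: ****.*..**.***
generation 7: ******...**.**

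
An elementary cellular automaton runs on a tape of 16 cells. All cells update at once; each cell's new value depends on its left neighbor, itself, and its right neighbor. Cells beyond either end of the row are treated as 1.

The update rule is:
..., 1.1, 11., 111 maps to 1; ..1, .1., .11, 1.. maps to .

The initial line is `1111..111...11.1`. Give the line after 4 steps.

11111.11..1.1...

step 1: 1111...11.1..11.
step 2: 1111.1..11....11
step 3: 11111....1.11..1
step 4: 11111.11..1.1...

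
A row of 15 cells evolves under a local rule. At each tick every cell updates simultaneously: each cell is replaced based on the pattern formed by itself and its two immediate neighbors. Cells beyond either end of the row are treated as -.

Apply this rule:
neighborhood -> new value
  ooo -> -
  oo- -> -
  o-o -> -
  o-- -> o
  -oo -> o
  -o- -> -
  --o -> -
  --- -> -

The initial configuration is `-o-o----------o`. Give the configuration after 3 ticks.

tick 1: ----o----------
tick 2: -----o---------
tick 3: ------o--------

------o--------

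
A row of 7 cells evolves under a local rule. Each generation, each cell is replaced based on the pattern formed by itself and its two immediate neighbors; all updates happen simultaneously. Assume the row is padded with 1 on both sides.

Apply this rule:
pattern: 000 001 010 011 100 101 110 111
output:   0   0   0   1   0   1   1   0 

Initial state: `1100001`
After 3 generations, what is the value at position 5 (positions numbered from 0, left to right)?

0100001
1000001
1000001
position 5 holds 0

0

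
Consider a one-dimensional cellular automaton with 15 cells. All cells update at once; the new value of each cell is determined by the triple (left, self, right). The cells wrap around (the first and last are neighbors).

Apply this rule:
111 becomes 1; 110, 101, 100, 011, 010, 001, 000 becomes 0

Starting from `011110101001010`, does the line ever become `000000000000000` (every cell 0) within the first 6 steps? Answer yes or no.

yes

001100000000000
000000000000000
all cells are 0 at step 2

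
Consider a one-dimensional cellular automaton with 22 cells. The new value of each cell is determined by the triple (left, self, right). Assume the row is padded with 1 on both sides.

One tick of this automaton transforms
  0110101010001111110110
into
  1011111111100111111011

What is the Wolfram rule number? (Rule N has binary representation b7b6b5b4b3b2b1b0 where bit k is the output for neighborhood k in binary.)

position 13: 111 → 1  (bit 7 = 1)
position 2: 110 → 1  (bit 6 = 1)
position 0: 101 → 1  (bit 5 = 1)
position 9: 100 → 1  (bit 4 = 1)
position 1: 011 → 0  (bit 3 = 0)
position 4: 010 → 1  (bit 2 = 1)
position 11: 001 → 0  (bit 1 = 0)
position 10: 000 → 1  (bit 0 = 1)
bits b7..b0 = 11110101 = 245

245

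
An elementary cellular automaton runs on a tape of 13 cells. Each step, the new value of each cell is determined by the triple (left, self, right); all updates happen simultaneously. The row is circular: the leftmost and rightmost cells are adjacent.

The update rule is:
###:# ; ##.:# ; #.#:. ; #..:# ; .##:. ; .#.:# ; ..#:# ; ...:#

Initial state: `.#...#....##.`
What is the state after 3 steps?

##########.##
##########..#
############.

############.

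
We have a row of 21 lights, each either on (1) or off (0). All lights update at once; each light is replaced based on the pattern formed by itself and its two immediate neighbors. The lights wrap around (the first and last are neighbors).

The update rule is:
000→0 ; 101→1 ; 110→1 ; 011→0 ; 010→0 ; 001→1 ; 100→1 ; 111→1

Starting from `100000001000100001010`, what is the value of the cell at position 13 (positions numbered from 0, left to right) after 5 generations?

1

010000010101010010101
101000101010101101010
010101010101010110101
101010101010101011010
010101010101010101101
position 13 holds 1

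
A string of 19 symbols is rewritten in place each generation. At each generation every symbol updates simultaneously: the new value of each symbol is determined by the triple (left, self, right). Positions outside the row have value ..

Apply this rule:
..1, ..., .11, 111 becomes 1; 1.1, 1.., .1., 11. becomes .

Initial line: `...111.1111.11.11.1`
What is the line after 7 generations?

11111..111..1..1...
1111..111..1..1..11
111..111..1..1..11.
11..111..1..1..11..
1..111..1..1..11..1
..111..1..1..11..1.
1111..1..1..11..1..

1111..1..1..11..1..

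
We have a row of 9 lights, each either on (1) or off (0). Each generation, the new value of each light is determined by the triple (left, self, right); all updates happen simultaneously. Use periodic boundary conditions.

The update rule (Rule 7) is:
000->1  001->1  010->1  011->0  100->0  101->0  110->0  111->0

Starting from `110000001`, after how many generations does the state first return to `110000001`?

18

000111110
111000000
000011111
011100000
100001111
001110000
110000111
000111000
111000011
000011100
111100001
000001110
111110000
000000111
011111000
100000011
001111100
110000001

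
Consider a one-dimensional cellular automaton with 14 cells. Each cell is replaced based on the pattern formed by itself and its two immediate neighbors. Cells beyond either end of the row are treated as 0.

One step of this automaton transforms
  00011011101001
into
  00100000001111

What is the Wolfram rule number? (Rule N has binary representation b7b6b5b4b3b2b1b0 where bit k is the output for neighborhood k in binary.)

position 7: 111 → 0  (bit 7 = 0)
position 4: 110 → 0  (bit 6 = 0)
position 5: 101 → 0  (bit 5 = 0)
position 11: 100 → 1  (bit 4 = 1)
position 3: 011 → 0  (bit 3 = 0)
position 10: 010 → 1  (bit 2 = 1)
position 2: 001 → 1  (bit 1 = 1)
position 0: 000 → 0  (bit 0 = 0)
bits b7..b0 = 00010110 = 22

22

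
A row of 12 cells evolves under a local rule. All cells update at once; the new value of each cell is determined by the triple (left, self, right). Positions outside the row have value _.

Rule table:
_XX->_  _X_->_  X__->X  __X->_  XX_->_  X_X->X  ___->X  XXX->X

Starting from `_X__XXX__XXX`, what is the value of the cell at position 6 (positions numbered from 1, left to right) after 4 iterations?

X

__X__X_X__X_
X__X__X_X__X
_X__X__X_X__
__X__X__X_XX
position 6 holds X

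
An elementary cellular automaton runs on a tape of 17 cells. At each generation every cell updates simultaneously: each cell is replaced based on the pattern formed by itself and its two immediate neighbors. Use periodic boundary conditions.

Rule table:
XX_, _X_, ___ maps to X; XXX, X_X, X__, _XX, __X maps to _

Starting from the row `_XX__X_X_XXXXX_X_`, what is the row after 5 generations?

__X__X_X_____X_X_
X_X__X_X_XXX_X_X_
X_X__X_X___X_X_X_
X_X__X_X_X_X_X_X_
X_X__X_X_X_X_X_X_

X_X__X_X_X_X_X_X_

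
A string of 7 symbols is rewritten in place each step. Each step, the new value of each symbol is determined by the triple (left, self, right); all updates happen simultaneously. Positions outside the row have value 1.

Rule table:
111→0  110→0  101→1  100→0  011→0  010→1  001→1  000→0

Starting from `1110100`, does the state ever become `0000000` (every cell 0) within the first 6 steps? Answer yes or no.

0001101
0010010
0110111
1001000
0011001
0100010
step 6 is 0100010, still not uniform 0

no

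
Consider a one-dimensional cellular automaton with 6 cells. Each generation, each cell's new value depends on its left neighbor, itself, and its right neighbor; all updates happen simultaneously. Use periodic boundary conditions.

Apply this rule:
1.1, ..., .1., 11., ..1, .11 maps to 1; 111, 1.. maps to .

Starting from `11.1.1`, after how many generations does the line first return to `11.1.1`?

.11111
11...1
.1.111
1111.1
...111
.111.1
11.111
.111..
11.1.1

9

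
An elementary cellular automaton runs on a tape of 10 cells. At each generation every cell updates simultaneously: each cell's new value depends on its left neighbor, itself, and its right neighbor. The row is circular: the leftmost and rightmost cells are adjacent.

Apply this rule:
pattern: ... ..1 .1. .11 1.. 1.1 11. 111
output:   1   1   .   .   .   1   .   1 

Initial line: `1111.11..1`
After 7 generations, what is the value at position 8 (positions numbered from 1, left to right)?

.

generation 1: 111.1...1.
generation 2: .1.1..11.1
generation 3: 1.1..1..1.
generation 4: .1..1..1.1
generation 5: 1..1..1.1.
generation 6: ..1..1.1.1
generation 7: .1..1.1.1.
position 8 holds .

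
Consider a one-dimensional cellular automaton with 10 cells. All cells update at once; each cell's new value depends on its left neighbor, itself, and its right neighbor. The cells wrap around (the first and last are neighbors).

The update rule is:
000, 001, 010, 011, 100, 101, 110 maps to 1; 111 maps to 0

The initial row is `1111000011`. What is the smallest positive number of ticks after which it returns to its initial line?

tick 1: 0001111110
tick 2: 1111000011

2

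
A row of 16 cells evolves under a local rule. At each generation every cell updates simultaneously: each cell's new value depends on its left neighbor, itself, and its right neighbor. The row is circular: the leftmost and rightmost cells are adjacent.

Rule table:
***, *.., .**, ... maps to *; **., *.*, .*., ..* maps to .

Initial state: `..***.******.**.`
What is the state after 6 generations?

.**.*..*..****..

*.**..*****..*.*
..*.*.****.*...*
*.....***...**..
.****.**.**.*.*.
.***..*..*.....*
.**.*..*..****..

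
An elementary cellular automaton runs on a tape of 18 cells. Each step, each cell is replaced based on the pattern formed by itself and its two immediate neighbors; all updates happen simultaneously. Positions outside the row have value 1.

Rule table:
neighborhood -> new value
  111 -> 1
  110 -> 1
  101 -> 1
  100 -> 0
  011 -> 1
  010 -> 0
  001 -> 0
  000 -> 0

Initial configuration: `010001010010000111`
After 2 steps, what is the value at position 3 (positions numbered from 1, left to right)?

0

100000100000000111
100000000000000111
position 3 holds 0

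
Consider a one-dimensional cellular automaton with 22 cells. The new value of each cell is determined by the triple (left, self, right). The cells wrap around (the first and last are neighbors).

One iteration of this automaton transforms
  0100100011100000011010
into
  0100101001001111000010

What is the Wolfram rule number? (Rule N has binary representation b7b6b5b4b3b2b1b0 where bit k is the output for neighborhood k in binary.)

position 9: 111 → 1  (bit 7 = 1)
position 10: 110 → 0  (bit 6 = 0)
position 19: 101 → 0  (bit 5 = 0)
position 2: 100 → 0  (bit 4 = 0)
position 8: 011 → 0  (bit 3 = 0)
position 1: 010 → 1  (bit 2 = 1)
position 0: 001 → 0  (bit 1 = 0)
position 6: 000 → 1  (bit 0 = 1)
bits b7..b0 = 10000101 = 133

133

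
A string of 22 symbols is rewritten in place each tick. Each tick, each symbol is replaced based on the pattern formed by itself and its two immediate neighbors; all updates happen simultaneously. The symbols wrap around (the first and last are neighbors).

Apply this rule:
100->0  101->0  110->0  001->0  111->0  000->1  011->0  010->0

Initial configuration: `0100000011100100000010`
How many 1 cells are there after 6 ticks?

tick 1: 0001111000000001111000
tick 2: 1100000011111100000011
tick 3: 0001111000000001111000  (repeats tick 1; period 2)
tick 6: 1100000011111100000011
count of 1: 10

10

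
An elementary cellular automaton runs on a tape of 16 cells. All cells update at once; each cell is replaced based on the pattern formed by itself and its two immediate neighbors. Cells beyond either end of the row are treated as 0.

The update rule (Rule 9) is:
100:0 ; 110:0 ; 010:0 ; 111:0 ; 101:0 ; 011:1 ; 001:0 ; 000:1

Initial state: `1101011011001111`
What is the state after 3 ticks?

tick 1: 1000010010001000
tick 2: 0011000000100011
tick 3: 1010011110001010

1010011110001010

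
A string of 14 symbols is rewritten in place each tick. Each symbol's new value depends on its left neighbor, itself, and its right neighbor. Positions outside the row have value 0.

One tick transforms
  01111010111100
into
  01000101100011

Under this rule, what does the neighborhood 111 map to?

At position 2 the neighborhood is 111; the next row has 0 there.

0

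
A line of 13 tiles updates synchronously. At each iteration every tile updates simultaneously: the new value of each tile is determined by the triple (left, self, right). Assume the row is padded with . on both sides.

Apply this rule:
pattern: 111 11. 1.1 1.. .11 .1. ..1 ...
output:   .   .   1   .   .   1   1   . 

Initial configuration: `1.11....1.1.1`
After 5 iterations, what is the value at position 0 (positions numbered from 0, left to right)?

iteration 1: 11.....111111
iteration 2: ......1......
iteration 3: .....11......
iteration 4: ....1........
iteration 5: ...11........
position 0 holds .

.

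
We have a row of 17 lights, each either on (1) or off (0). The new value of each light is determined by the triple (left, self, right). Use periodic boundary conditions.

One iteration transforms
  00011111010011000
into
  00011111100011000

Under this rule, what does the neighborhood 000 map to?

At position 0 the neighborhood is 000; the next row has 0 there.

0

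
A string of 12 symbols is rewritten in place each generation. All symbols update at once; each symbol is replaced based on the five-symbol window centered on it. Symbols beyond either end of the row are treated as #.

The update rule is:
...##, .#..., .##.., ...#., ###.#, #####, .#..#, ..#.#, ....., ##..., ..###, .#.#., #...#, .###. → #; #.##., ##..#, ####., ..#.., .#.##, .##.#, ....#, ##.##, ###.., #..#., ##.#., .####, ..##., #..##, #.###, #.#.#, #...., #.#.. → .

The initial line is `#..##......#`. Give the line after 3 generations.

....##.##.##
#..#........
....#.####.#

....#.####.#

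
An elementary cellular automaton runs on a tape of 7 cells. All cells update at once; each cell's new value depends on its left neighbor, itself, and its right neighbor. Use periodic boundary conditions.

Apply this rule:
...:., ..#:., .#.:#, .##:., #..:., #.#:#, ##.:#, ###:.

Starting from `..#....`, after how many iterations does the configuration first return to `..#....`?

..#....

1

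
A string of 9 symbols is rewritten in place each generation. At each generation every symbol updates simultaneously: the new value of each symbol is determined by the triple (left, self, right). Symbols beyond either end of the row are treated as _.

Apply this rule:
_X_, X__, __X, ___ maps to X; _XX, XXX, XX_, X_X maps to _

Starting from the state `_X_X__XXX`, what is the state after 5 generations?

XX_XXX___
______XXX
XXXXXX___
______XXX  (repeats generation 2; period 2)
generation 5: XXXXXX___

XXXXXX___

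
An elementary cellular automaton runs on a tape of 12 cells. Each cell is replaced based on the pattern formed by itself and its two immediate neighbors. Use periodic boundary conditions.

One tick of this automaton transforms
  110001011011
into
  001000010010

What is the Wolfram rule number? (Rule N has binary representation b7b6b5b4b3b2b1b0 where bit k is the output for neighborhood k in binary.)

24

position 0: 111 → 0  (bit 7 = 0)
position 1: 110 → 0  (bit 6 = 0)
position 6: 101 → 0  (bit 5 = 0)
position 2: 100 → 1  (bit 4 = 1)
position 7: 011 → 1  (bit 3 = 1)
position 5: 010 → 0  (bit 2 = 0)
position 4: 001 → 0  (bit 1 = 0)
position 3: 000 → 0  (bit 0 = 0)
bits b7..b0 = 00011000 = 24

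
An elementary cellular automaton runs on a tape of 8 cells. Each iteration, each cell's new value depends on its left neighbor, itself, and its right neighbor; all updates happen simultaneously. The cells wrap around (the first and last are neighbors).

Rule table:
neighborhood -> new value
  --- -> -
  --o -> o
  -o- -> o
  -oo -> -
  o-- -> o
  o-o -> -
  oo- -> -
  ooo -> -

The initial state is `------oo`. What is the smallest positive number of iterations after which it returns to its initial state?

o----o--
oo--oooo
--oo----
-o--o---
oooooo--
------oo

6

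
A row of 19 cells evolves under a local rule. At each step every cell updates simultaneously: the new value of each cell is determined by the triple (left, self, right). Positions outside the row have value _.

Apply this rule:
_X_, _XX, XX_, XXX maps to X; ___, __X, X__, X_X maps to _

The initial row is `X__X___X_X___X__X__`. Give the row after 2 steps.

X__X___X_X___X__X__  (fixed point — unchanged through step 2)

X__X___X_X___X__X__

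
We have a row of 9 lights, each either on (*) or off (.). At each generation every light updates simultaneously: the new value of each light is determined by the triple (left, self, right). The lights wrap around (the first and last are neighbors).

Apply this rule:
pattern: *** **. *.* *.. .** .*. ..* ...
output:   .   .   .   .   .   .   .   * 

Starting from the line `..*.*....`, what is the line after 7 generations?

*.....***
..***....
*.....***  (repeats generation 1; period 2)
generation 7: *.....***

*.....***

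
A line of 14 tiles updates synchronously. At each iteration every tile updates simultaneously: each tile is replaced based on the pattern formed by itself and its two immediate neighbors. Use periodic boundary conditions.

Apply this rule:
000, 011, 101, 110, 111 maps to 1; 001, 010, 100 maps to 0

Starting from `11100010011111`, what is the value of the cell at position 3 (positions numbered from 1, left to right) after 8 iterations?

1

11101000011111
11110011011111
11110011111111
11110011111111  (fixed point — unchanged through iteration 8)
position 3 holds 1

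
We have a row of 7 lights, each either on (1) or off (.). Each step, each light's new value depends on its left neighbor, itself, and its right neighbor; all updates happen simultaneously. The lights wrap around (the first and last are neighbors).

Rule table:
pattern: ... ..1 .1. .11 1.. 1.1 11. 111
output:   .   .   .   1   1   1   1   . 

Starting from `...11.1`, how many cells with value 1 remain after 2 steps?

4

step 1: 1..111.
step 2: .1.1.11
count of 1: 4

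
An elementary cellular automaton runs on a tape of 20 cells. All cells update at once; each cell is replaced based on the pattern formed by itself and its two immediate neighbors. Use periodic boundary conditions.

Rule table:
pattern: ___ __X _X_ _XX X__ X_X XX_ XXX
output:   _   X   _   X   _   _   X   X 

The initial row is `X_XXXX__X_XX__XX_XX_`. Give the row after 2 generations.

_XXXXX___XXX_XXX_XX_

generation 1: __XXXX_X__XX_XXX_XX_
generation 2: _XXXXX___XXX_XXX_XX_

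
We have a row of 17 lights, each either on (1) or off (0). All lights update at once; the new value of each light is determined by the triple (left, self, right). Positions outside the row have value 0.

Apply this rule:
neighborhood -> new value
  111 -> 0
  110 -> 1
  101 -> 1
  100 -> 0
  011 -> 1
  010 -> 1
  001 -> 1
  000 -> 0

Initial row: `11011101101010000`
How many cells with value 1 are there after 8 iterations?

11110111111110000
10011100000010000
10110100000110000
11111100001110000
10000100011010000
10001100111110000
10011101100010000
10110111100110000
count of 1: 9

9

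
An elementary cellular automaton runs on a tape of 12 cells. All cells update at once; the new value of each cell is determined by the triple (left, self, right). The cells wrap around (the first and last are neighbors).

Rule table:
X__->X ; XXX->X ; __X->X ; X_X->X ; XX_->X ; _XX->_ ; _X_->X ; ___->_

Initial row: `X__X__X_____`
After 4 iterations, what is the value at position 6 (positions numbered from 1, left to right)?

iteration 1: XXXXXXXX___X
iteration 2: XXXXXXXXX_X_
iteration 3: _XXXXXXXXXXX
iteration 4: X_XXXXXXXXXX
position 6 holds X

X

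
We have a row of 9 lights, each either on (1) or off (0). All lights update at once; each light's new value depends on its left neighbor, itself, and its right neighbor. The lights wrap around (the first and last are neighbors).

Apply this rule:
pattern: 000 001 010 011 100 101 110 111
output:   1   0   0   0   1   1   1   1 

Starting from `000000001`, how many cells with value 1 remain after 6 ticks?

tick 1: 111111100
tick 2: 011111110
tick 3: 001111111
tick 4: 100111111
tick 5: 110011111
tick 6: 111001111
count of 1: 7

7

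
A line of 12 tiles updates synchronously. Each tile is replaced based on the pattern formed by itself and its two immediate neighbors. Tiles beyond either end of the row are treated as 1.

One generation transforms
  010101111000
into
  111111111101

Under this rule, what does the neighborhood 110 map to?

1

At position 8 the neighborhood is 110; the next row has 1 there.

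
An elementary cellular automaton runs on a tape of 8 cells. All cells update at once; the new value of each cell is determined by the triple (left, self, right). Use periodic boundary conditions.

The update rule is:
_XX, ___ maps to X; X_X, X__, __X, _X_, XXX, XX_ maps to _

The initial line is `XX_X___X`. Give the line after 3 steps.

_X___XXX

_____X_X
_XXX____
_X___XXX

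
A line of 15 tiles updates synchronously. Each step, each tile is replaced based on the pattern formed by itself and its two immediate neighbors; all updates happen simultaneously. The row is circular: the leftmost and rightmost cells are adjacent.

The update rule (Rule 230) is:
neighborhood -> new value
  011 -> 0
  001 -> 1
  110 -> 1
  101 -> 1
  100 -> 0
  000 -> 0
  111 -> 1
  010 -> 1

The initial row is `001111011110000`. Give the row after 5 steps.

110111011110101

step 1: 010111101110000
step 2: 111011110110000
step 3: 011101111010001
step 4: 101110111110011
step 5: 110111011110101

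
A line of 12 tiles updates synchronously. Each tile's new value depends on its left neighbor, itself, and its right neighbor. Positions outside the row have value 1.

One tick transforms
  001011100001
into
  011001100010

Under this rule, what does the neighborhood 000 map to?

0

At position 8 the neighborhood is 000; the next row has 0 there.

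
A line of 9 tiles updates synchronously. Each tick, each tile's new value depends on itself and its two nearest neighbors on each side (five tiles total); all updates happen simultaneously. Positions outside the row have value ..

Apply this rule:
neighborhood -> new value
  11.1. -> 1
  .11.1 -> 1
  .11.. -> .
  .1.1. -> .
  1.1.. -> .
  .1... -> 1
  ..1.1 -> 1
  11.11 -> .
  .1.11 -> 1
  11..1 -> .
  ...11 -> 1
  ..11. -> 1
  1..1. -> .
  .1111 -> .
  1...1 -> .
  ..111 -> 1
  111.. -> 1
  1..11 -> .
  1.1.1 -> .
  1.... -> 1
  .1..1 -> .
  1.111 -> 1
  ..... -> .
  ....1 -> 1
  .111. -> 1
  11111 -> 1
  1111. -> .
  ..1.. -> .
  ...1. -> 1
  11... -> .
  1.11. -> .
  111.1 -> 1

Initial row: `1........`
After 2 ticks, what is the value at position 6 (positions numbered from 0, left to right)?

.

.11......
11..1....
position 6 holds .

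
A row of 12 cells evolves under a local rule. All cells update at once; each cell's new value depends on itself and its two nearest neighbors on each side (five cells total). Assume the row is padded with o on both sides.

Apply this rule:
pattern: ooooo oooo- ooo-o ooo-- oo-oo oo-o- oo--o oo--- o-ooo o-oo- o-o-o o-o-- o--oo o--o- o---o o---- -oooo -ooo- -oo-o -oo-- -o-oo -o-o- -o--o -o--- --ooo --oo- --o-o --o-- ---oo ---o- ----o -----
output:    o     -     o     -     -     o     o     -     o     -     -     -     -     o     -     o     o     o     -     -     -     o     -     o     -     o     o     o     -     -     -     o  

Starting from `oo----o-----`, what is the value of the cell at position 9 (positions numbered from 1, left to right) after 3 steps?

---o--oooo--
---o---o--o-
---oo--o-oo-
position 9 holds -

-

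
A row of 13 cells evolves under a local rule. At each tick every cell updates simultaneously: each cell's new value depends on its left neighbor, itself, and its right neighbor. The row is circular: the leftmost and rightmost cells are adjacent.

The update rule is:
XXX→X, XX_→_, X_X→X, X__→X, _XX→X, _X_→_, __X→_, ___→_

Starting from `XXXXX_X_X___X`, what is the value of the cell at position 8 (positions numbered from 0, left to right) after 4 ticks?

X

tick 1: XXXX_X_X_X__X
tick 2: XXX_X_X_X_X_X
tick 3: XX_X_X_X_X_XX
tick 4: X_X_X_X_X_XXX
position 8 holds X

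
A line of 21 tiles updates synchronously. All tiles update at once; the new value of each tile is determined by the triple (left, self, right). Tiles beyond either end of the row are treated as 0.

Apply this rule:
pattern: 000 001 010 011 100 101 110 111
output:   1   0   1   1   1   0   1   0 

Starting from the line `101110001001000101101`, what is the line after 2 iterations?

101010101101010101101

iteration 1: 101011101101110101101
iteration 2: 101010101101010101101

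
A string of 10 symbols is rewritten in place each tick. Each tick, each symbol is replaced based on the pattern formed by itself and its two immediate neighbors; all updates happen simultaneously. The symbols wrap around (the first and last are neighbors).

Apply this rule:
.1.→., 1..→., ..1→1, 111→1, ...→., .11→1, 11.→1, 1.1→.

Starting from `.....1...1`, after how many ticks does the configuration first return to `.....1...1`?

10

....1...1.
...1...1..
..1...1...
.1...1....
1...1.....
...1.....1
..1.....1.
.1.....1..
1.....1...
.....1...1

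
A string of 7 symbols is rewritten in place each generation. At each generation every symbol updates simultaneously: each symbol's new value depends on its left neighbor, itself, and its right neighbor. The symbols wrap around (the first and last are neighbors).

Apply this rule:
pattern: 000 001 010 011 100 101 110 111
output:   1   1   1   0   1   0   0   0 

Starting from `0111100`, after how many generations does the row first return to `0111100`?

1000011
0111100

2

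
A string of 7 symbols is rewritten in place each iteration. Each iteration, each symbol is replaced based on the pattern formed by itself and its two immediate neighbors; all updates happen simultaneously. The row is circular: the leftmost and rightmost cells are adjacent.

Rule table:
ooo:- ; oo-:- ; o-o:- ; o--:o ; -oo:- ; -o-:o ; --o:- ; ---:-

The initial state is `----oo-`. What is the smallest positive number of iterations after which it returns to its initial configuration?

iteration 1: ------o
iteration 2: o-----o
iteration 3: -o-----
iteration 4: -oo----
iteration 5: ---o---
iteration 6: ---oo--
iteration 7: -----o-
iteration 8: -----oo
iteration 9: o------
iteration 10: oo-----
iteration 11: --o----
iteration 12: --oo---
iteration 13: ----o--
iteration 14: ----oo-

14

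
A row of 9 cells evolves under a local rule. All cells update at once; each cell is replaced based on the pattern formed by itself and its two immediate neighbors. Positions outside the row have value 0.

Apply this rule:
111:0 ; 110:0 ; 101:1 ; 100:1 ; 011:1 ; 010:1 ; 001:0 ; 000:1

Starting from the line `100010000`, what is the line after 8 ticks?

101111000

tick 1: 111011111
tick 2: 100110000
tick 3: 110101111
tick 4: 101111000
tick 5: 111000111
tick 6: 100110100
tick 7: 110101111  (repeats tick 3; period 4)
tick 8: 101111000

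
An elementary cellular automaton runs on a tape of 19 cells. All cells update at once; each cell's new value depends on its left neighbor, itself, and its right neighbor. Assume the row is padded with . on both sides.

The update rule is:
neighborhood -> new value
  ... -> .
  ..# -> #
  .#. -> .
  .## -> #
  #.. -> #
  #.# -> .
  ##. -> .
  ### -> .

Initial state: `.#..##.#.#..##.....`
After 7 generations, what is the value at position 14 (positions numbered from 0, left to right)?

generation 1: #.###.....###.#....
generation 2: ..#..#...##....#...
generation 3: .#.##.#.##.#..#.#..
generation 4: #..#....#...##...#.
generation 5: .##.#..#.#.##.#.#.#
generation 6: ##...##....#.......
generation 7: #.#.##.#..#.#......
position 14 holds .

.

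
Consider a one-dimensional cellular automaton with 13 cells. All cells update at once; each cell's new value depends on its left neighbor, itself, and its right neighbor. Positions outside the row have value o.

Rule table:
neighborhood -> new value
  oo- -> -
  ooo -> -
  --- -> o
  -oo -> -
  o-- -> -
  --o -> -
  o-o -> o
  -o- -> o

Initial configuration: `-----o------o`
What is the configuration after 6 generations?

-----oo------

generation 1: -ooo-o-oooo--
generation 2: o---ooo------
generation 3: --o-----oooo-
generation 4: --o-ooo-----o
generation 5: --oo----ooo--
generation 6: -----oo------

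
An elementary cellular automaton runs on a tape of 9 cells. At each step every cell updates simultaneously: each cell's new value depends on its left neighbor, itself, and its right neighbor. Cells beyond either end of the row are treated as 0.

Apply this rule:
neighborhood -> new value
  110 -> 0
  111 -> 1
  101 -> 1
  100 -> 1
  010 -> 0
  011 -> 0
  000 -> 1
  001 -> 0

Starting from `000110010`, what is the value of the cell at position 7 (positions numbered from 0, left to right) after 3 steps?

1

110001001
001100100
100010011
position 7 holds 1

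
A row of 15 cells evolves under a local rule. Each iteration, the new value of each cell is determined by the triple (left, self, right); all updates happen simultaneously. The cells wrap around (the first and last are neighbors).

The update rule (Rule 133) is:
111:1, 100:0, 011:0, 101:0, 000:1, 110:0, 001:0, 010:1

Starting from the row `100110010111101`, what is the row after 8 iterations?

111001010010011

000000010011000
111111010000011
111110010111001
111100010010000
011001010010110
000001010010000
111101010010111
111001010010011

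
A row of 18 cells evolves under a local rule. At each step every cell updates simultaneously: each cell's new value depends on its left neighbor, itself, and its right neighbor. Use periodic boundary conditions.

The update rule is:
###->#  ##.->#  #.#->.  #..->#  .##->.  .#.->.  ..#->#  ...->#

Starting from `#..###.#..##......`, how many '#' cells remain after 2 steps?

step 1: .##.##..##.#######
step 2: ..#..###.#..######
count of #: 11

11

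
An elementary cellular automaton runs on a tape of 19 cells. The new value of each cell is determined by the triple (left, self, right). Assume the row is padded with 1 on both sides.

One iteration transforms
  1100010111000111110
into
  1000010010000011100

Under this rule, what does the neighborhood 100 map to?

At position 2 the neighborhood is 100; the next row has 0 there.

0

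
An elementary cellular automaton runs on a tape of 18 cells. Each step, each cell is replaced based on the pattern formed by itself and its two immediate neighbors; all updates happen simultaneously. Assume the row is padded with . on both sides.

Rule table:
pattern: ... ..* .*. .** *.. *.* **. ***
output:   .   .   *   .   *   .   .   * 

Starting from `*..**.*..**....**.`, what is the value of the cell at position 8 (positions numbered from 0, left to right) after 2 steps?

step 1: **....**...*.....*
step 2: ..*.....*..**....*
position 8 holds *

*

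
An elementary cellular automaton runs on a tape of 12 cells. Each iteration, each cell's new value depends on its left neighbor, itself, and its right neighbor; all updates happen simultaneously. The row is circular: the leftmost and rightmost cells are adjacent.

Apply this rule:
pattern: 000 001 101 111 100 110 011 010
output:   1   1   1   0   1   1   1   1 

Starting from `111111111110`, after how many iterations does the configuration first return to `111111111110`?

2

100000000011
111111111110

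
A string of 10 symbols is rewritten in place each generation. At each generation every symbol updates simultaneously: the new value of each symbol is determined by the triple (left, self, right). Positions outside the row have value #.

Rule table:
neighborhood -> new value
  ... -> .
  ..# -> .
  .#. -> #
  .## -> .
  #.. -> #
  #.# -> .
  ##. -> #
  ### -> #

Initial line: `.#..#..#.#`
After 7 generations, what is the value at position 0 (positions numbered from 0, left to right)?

#

.##.##.#..
..#..#.##.
#.##.#..#.
#..#.##.#.
##.#..#.#.
##.##.#.#.
##..#.#.#.
position 0 holds #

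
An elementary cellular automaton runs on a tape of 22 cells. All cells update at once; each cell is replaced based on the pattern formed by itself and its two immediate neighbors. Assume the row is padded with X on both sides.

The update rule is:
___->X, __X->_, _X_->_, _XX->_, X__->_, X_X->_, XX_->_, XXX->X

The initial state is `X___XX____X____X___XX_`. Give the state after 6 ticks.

__X____XX___XX___X____
____XX____X____X___XX_
_XX____XX___XX___X____
____XX____X____X___XX_  (repeats tick 2; period 2)
tick 6: ____XX____X____X___XX_

____XX____X____X___XX_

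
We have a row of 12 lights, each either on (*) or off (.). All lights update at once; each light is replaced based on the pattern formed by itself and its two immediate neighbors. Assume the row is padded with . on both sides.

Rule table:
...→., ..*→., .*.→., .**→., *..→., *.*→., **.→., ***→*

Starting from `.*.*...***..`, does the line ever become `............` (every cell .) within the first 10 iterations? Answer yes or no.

iteration 1: ........*...
iteration 2: ............
all cells are . at iteration 2

yes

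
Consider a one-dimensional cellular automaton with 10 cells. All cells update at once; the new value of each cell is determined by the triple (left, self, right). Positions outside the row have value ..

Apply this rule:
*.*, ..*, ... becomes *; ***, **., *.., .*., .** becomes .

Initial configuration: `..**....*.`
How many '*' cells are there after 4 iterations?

2

**...***..
...**....*
***...***.
....**....
count of *: 2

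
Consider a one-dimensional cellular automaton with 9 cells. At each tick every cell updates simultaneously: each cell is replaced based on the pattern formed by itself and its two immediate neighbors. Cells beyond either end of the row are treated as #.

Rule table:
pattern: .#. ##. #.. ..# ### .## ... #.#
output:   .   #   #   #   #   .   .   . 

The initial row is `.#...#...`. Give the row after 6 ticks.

..#.#.#.#
##.......
###.....#
####...#.
#####.#..
#####..##

#####..##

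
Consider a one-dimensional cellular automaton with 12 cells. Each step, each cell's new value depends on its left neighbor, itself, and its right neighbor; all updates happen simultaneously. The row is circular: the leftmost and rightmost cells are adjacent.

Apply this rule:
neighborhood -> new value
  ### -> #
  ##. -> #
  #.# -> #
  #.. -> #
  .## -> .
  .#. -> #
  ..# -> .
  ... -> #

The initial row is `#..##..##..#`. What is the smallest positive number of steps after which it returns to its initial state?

##..##..##..
.##..##..##.
..##..##..##
#..##..##..#

4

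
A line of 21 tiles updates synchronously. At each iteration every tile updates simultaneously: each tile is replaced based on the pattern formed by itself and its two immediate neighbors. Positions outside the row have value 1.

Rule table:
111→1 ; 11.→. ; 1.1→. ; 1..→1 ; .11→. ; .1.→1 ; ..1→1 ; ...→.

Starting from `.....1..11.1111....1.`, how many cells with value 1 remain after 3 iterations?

1...1111....11.1..11.
.1.1.11.1..1...111...
.1.1....11111.1.1.1.1
count of 1: 11

11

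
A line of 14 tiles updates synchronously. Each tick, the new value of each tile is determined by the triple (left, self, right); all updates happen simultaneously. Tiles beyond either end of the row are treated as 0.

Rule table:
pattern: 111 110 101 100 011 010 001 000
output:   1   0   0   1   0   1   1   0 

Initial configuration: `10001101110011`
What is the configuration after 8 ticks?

00100010110111

tick 1: 11010000101100
tick 2: 00011001100010
tick 3: 00100110010111
tick 4: 01111001110010
tick 5: 10110110101111
tick 6: 10000000100110
tick 7: 11000001111001
tick 8: 00100010110111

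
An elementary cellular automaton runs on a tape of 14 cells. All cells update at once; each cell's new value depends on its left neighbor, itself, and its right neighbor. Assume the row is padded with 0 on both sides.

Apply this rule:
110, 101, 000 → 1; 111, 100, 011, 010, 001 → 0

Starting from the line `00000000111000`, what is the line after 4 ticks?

tick 1: 11111110001011
tick 2: 00000010100101
tick 3: 11111001000010
tick 4: 00001000011000

00001000011000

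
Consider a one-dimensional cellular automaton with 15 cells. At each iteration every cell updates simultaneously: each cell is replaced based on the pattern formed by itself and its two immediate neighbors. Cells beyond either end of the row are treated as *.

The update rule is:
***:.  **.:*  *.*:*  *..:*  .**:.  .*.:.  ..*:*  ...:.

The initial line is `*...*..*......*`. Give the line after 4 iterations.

**.**.*.**.**.*

iteration 1: **.*.**.*....*.
iteration 2: .**.*.**.*..*.*
iteration 3: *.**.*.**.**.*.
iteration 4: **.**.*.**.**.*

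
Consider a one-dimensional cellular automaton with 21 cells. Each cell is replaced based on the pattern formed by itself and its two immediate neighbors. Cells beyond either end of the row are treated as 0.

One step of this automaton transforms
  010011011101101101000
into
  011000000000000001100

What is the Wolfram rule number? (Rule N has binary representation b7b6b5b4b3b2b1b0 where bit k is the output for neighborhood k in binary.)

position 8: 111 → 0  (bit 7 = 0)
position 5: 110 → 0  (bit 6 = 0)
position 6: 101 → 0  (bit 5 = 0)
position 2: 100 → 1  (bit 4 = 1)
position 4: 011 → 0  (bit 3 = 0)
position 1: 010 → 1  (bit 2 = 1)
position 0: 001 → 0  (bit 1 = 0)
position 19: 000 → 0  (bit 0 = 0)
bits b7..b0 = 00010100 = 20

20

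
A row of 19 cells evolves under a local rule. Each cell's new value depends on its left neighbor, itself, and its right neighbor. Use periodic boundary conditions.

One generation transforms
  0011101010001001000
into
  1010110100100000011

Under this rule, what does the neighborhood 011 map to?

At position 2 the neighborhood is 011; the next row has 1 there.

1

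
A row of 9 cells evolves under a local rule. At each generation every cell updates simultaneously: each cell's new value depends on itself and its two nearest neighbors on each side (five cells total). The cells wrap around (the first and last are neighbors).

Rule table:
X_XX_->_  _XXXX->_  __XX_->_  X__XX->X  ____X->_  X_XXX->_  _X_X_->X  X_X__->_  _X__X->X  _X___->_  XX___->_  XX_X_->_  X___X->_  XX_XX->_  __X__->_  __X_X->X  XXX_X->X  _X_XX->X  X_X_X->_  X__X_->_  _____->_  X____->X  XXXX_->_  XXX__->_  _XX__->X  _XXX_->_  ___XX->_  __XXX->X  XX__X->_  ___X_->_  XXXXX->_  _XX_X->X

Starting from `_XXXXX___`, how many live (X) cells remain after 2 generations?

generation 1: _X_____X_
generation 2: ___X____X
count of X: 2

2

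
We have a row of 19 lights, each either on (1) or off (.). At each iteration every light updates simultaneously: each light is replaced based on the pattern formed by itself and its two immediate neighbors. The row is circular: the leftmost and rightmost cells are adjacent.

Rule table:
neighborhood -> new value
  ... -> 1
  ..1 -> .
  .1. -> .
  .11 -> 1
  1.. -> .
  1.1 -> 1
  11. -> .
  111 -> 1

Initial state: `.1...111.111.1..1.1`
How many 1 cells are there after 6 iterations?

iteration 1: 1..1.11.111.1....1.
iteration 2: ....11.111.1..11..1
iteration 3: .11.1.111.1...1....
iteration 4: .1.1.111.1..1...111
iteration 5: 1.1.111.1.....1.11.
iteration 6: .1.111.1..111..11.1
count of 1: 11

11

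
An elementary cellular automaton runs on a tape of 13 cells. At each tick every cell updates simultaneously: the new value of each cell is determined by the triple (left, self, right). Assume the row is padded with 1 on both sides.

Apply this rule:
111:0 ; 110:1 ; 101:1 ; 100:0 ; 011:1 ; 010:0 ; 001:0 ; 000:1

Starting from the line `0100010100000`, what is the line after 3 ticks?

1011111100110

1001001001110
1000000001011
1011111100110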